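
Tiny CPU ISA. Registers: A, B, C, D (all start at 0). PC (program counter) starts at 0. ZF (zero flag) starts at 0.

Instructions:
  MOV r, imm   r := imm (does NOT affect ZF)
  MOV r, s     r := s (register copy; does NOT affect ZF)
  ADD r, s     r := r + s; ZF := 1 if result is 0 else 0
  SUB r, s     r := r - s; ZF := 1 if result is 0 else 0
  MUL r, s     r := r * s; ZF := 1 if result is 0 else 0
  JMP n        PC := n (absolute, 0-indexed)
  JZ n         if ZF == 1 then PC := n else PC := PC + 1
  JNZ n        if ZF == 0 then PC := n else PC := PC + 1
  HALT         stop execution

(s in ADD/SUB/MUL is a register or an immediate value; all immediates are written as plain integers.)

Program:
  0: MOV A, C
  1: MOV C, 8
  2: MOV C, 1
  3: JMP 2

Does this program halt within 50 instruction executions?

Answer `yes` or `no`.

Answer: no

Derivation:
Step 1: PC=0 exec 'MOV A, C'. After: A=0 B=0 C=0 D=0 ZF=0 PC=1
Step 2: PC=1 exec 'MOV C, 8'. After: A=0 B=0 C=8 D=0 ZF=0 PC=2
Step 3: PC=2 exec 'MOV C, 1'. After: A=0 B=0 C=1 D=0 ZF=0 PC=3
Step 4: PC=3 exec 'JMP 2'. After: A=0 B=0 C=1 D=0 ZF=0 PC=2
Step 5: PC=2 exec 'MOV C, 1'. After: A=0 B=0 C=1 D=0 ZF=0 PC=3
State after step 5 equals state after step 3: the program is in a cycle of length 2 and will never halt.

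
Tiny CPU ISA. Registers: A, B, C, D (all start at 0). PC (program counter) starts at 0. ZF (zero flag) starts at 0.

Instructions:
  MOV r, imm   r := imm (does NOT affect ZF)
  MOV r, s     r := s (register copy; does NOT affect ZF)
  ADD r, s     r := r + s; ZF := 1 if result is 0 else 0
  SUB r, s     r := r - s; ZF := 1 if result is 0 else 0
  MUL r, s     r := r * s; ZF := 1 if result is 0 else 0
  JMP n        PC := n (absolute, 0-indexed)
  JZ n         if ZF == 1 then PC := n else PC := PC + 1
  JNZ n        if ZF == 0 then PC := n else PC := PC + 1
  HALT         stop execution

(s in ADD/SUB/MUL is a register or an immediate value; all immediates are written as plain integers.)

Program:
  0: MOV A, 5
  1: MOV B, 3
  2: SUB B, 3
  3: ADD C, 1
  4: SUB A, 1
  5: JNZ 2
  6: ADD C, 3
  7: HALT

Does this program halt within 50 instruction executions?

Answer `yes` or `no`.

Answer: yes

Derivation:
Step 1: PC=0 exec 'MOV A, 5'. After: A=5 B=0 C=0 D=0 ZF=0 PC=1
Step 2: PC=1 exec 'MOV B, 3'. After: A=5 B=3 C=0 D=0 ZF=0 PC=2
Step 3: PC=2 exec 'SUB B, 3'. After: A=5 B=0 C=0 D=0 ZF=1 PC=3
Step 4: PC=3 exec 'ADD C, 1'. After: A=5 B=0 C=1 D=0 ZF=0 PC=4
Step 5: PC=4 exec 'SUB A, 1'. After: A=4 B=0 C=1 D=0 ZF=0 PC=5
Step 6: PC=5 exec 'JNZ 2'. After: A=4 B=0 C=1 D=0 ZF=0 PC=2
Step 7: PC=2 exec 'SUB B, 3'. After: A=4 B=-3 C=1 D=0 ZF=0 PC=3
Step 8: PC=3 exec 'ADD C, 1'. After: A=4 B=-3 C=2 D=0 ZF=0 PC=4
Step 9: PC=4 exec 'SUB A, 1'. After: A=3 B=-3 C=2 D=0 ZF=0 PC=5
Step 10: PC=5 exec 'JNZ 2'. After: A=3 B=-3 C=2 D=0 ZF=0 PC=2
Step 11: PC=2 exec 'SUB B, 3'. After: A=3 B=-6 C=2 D=0 ZF=0 PC=3
Step 12: PC=3 exec 'ADD C, 1'. After: A=3 B=-6 C=3 D=0 ZF=0 PC=4
Step 13: PC=4 exec 'SUB A, 1'. After: A=2 B=-6 C=3 D=0 ZF=0 PC=5
Step 14: PC=5 exec 'JNZ 2'. After: A=2 B=-6 C=3 D=0 ZF=0 PC=2
Step 15: PC=2 exec 'SUB B, 3'. After: A=2 B=-9 C=3 D=0 ZF=0 PC=3
Step 16: PC=3 exec 'ADD C, 1'. After: A=2 B=-9 C=4 D=0 ZF=0 PC=4
Step 17: PC=4 exec 'SUB A, 1'. After: A=1 B=-9 C=4 D=0 ZF=0 PC=5
Step 18: PC=5 exec 'JNZ 2'. After: A=1 B=-9 C=4 D=0 ZF=0 PC=2
Step 19: PC=2 exec 'SUB B, 3'. After: A=1 B=-12 C=4 D=0 ZF=0 PC=3
Step 20: PC=3 exec 'ADD C, 1'. After: A=1 B=-12 C=5 D=0 ZF=0 PC=4
Step 21: PC=4 exec 'SUB A, 1'. After: A=0 B=-12 C=5 D=0 ZF=1 PC=5
Step 22: PC=5 exec 'JNZ 2'. After: A=0 B=-12 C=5 D=0 ZF=1 PC=6
Step 23: PC=6 exec 'ADD C, 3'. After: A=0 B=-12 C=8 D=0 ZF=0 PC=7
Step 24: PC=7 exec 'HALT'. After: A=0 B=-12 C=8 D=0 ZF=0 PC=7 HALTED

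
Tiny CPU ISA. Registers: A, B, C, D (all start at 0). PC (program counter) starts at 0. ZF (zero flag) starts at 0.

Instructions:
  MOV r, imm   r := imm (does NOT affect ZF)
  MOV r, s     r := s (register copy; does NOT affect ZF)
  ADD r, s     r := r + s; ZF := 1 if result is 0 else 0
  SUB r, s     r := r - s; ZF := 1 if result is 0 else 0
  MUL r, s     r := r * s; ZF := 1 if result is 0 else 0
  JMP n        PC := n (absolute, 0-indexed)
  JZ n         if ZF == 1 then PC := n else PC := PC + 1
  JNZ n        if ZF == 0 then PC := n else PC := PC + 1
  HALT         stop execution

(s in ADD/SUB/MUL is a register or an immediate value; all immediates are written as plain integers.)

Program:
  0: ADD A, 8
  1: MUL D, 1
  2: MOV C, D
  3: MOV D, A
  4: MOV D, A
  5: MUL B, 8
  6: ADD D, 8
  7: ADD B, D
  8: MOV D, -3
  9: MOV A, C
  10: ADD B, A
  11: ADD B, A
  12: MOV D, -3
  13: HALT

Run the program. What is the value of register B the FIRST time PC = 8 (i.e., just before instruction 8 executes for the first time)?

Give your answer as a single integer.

Step 1: PC=0 exec 'ADD A, 8'. After: A=8 B=0 C=0 D=0 ZF=0 PC=1
Step 2: PC=1 exec 'MUL D, 1'. After: A=8 B=0 C=0 D=0 ZF=1 PC=2
Step 3: PC=2 exec 'MOV C, D'. After: A=8 B=0 C=0 D=0 ZF=1 PC=3
Step 4: PC=3 exec 'MOV D, A'. After: A=8 B=0 C=0 D=8 ZF=1 PC=4
Step 5: PC=4 exec 'MOV D, A'. After: A=8 B=0 C=0 D=8 ZF=1 PC=5
Step 6: PC=5 exec 'MUL B, 8'. After: A=8 B=0 C=0 D=8 ZF=1 PC=6
Step 7: PC=6 exec 'ADD D, 8'. After: A=8 B=0 C=0 D=16 ZF=0 PC=7
Step 8: PC=7 exec 'ADD B, D'. After: A=8 B=16 C=0 D=16 ZF=0 PC=8
First time PC=8: B=16

16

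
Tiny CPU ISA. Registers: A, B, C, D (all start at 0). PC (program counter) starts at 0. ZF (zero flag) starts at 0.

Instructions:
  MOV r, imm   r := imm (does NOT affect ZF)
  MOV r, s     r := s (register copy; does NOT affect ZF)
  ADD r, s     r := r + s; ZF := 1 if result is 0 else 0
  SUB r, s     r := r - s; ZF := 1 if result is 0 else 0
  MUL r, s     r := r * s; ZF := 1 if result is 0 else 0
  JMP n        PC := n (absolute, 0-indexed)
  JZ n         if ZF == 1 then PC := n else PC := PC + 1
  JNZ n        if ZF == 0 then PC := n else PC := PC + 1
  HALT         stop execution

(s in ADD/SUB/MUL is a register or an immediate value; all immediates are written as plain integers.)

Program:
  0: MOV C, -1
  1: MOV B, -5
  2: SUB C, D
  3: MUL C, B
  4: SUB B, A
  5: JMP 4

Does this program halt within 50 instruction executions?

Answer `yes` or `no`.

Answer: no

Derivation:
Step 1: PC=0 exec 'MOV C, -1'. After: A=0 B=0 C=-1 D=0 ZF=0 PC=1
Step 2: PC=1 exec 'MOV B, -5'. After: A=0 B=-5 C=-1 D=0 ZF=0 PC=2
Step 3: PC=2 exec 'SUB C, D'. After: A=0 B=-5 C=-1 D=0 ZF=0 PC=3
Step 4: PC=3 exec 'MUL C, B'. After: A=0 B=-5 C=5 D=0 ZF=0 PC=4
Step 5: PC=4 exec 'SUB B, A'. After: A=0 B=-5 C=5 D=0 ZF=0 PC=5
Step 6: PC=5 exec 'JMP 4'. After: A=0 B=-5 C=5 D=0 ZF=0 PC=4
State after step 6 equals state after step 4: the program is in a cycle of length 2 and will never halt.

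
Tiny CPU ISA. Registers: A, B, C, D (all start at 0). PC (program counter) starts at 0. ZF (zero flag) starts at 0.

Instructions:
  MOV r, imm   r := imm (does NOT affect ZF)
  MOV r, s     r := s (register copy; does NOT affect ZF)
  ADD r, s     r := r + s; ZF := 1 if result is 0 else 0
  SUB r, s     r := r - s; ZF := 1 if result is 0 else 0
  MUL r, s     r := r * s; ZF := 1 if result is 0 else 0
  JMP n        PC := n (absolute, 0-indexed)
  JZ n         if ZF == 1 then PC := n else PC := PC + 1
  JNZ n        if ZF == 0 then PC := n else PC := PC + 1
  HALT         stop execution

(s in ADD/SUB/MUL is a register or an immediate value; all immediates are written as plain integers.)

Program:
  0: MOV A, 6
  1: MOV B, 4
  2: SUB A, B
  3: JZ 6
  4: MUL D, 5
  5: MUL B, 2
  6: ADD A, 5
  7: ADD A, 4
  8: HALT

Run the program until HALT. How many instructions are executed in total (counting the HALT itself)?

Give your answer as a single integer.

Step 1: PC=0 exec 'MOV A, 6'. After: A=6 B=0 C=0 D=0 ZF=0 PC=1
Step 2: PC=1 exec 'MOV B, 4'. After: A=6 B=4 C=0 D=0 ZF=0 PC=2
Step 3: PC=2 exec 'SUB A, B'. After: A=2 B=4 C=0 D=0 ZF=0 PC=3
Step 4: PC=3 exec 'JZ 6'. After: A=2 B=4 C=0 D=0 ZF=0 PC=4
Step 5: PC=4 exec 'MUL D, 5'. After: A=2 B=4 C=0 D=0 ZF=1 PC=5
Step 6: PC=5 exec 'MUL B, 2'. After: A=2 B=8 C=0 D=0 ZF=0 PC=6
Step 7: PC=6 exec 'ADD A, 5'. After: A=7 B=8 C=0 D=0 ZF=0 PC=7
Step 8: PC=7 exec 'ADD A, 4'. After: A=11 B=8 C=0 D=0 ZF=0 PC=8
Step 9: PC=8 exec 'HALT'. After: A=11 B=8 C=0 D=0 ZF=0 PC=8 HALTED
Total instructions executed: 9

Answer: 9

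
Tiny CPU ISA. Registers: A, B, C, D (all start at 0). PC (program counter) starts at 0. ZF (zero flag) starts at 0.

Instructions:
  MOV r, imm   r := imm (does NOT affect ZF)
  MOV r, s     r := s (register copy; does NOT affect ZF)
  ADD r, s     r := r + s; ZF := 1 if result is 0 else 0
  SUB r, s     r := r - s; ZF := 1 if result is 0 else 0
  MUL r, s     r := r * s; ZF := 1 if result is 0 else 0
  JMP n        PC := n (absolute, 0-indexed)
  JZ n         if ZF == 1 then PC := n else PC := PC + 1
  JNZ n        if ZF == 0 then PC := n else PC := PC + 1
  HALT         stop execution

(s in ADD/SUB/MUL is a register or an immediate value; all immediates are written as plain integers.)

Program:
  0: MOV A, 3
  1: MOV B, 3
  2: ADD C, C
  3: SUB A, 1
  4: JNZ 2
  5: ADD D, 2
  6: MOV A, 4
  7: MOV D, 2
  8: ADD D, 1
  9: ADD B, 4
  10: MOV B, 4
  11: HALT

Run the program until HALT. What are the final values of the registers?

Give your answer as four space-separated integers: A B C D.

Step 1: PC=0 exec 'MOV A, 3'. After: A=3 B=0 C=0 D=0 ZF=0 PC=1
Step 2: PC=1 exec 'MOV B, 3'. After: A=3 B=3 C=0 D=0 ZF=0 PC=2
Step 3: PC=2 exec 'ADD C, C'. After: A=3 B=3 C=0 D=0 ZF=1 PC=3
Step 4: PC=3 exec 'SUB A, 1'. After: A=2 B=3 C=0 D=0 ZF=0 PC=4
Step 5: PC=4 exec 'JNZ 2'. After: A=2 B=3 C=0 D=0 ZF=0 PC=2
Step 6: PC=2 exec 'ADD C, C'. After: A=2 B=3 C=0 D=0 ZF=1 PC=3
Step 7: PC=3 exec 'SUB A, 1'. After: A=1 B=3 C=0 D=0 ZF=0 PC=4
Step 8: PC=4 exec 'JNZ 2'. After: A=1 B=3 C=0 D=0 ZF=0 PC=2
Step 9: PC=2 exec 'ADD C, C'. After: A=1 B=3 C=0 D=0 ZF=1 PC=3
Step 10: PC=3 exec 'SUB A, 1'. After: A=0 B=3 C=0 D=0 ZF=1 PC=4
Step 11: PC=4 exec 'JNZ 2'. After: A=0 B=3 C=0 D=0 ZF=1 PC=5
Step 12: PC=5 exec 'ADD D, 2'. After: A=0 B=3 C=0 D=2 ZF=0 PC=6
Step 13: PC=6 exec 'MOV A, 4'. After: A=4 B=3 C=0 D=2 ZF=0 PC=7
Step 14: PC=7 exec 'MOV D, 2'. After: A=4 B=3 C=0 D=2 ZF=0 PC=8
Step 15: PC=8 exec 'ADD D, 1'. After: A=4 B=3 C=0 D=3 ZF=0 PC=9
Step 16: PC=9 exec 'ADD B, 4'. After: A=4 B=7 C=0 D=3 ZF=0 PC=10
Step 17: PC=10 exec 'MOV B, 4'. After: A=4 B=4 C=0 D=3 ZF=0 PC=11
Step 18: PC=11 exec 'HALT'. After: A=4 B=4 C=0 D=3 ZF=0 PC=11 HALTED

Answer: 4 4 0 3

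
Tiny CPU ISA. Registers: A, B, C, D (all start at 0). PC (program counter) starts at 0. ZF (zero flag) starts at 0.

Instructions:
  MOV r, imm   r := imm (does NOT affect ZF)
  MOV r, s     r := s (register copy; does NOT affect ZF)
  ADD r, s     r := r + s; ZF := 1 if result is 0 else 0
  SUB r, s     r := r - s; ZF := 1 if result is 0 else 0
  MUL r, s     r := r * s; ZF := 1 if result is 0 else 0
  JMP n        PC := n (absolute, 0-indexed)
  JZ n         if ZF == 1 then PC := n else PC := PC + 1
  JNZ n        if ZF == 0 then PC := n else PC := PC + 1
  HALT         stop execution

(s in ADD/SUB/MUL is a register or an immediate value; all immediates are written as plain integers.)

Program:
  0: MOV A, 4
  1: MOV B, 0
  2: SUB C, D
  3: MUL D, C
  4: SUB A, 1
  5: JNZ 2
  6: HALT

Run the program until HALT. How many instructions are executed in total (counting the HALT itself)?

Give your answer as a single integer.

Answer: 19

Derivation:
Step 1: PC=0 exec 'MOV A, 4'. After: A=4 B=0 C=0 D=0 ZF=0 PC=1
Step 2: PC=1 exec 'MOV B, 0'. After: A=4 B=0 C=0 D=0 ZF=0 PC=2
Step 3: PC=2 exec 'SUB C, D'. After: A=4 B=0 C=0 D=0 ZF=1 PC=3
Step 4: PC=3 exec 'MUL D, C'. After: A=4 B=0 C=0 D=0 ZF=1 PC=4
Step 5: PC=4 exec 'SUB A, 1'. After: A=3 B=0 C=0 D=0 ZF=0 PC=5
Step 6: PC=5 exec 'JNZ 2'. After: A=3 B=0 C=0 D=0 ZF=0 PC=2
Step 7: PC=2 exec 'SUB C, D'. After: A=3 B=0 C=0 D=0 ZF=1 PC=3
Step 8: PC=3 exec 'MUL D, C'. After: A=3 B=0 C=0 D=0 ZF=1 PC=4
Step 9: PC=4 exec 'SUB A, 1'. After: A=2 B=0 C=0 D=0 ZF=0 PC=5
Step 10: PC=5 exec 'JNZ 2'. After: A=2 B=0 C=0 D=0 ZF=0 PC=2
Step 11: PC=2 exec 'SUB C, D'. After: A=2 B=0 C=0 D=0 ZF=1 PC=3
Step 12: PC=3 exec 'MUL D, C'. After: A=2 B=0 C=0 D=0 ZF=1 PC=4
Step 13: PC=4 exec 'SUB A, 1'. After: A=1 B=0 C=0 D=0 ZF=0 PC=5
Step 14: PC=5 exec 'JNZ 2'. After: A=1 B=0 C=0 D=0 ZF=0 PC=2
Step 15: PC=2 exec 'SUB C, D'. After: A=1 B=0 C=0 D=0 ZF=1 PC=3
Step 16: PC=3 exec 'MUL D, C'. After: A=1 B=0 C=0 D=0 ZF=1 PC=4
Step 17: PC=4 exec 'SUB A, 1'. After: A=0 B=0 C=0 D=0 ZF=1 PC=5
Step 18: PC=5 exec 'JNZ 2'. After: A=0 B=0 C=0 D=0 ZF=1 PC=6
Step 19: PC=6 exec 'HALT'. After: A=0 B=0 C=0 D=0 ZF=1 PC=6 HALTED
Total instructions executed: 19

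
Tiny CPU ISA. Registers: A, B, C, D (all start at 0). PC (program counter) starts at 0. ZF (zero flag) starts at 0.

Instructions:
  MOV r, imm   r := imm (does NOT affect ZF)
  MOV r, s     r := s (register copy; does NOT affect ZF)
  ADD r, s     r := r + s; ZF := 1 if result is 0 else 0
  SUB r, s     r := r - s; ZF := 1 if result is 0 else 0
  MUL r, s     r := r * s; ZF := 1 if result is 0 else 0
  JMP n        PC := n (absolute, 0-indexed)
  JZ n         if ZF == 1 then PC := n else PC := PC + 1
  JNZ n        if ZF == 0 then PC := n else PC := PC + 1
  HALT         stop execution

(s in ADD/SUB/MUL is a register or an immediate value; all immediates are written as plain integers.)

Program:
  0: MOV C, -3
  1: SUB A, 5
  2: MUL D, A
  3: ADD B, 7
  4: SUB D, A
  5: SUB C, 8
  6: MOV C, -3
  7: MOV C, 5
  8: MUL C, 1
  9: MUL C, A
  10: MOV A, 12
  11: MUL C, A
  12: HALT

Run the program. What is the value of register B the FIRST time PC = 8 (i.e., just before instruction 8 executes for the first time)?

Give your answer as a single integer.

Step 1: PC=0 exec 'MOV C, -3'. After: A=0 B=0 C=-3 D=0 ZF=0 PC=1
Step 2: PC=1 exec 'SUB A, 5'. After: A=-5 B=0 C=-3 D=0 ZF=0 PC=2
Step 3: PC=2 exec 'MUL D, A'. After: A=-5 B=0 C=-3 D=0 ZF=1 PC=3
Step 4: PC=3 exec 'ADD B, 7'. After: A=-5 B=7 C=-3 D=0 ZF=0 PC=4
Step 5: PC=4 exec 'SUB D, A'. After: A=-5 B=7 C=-3 D=5 ZF=0 PC=5
Step 6: PC=5 exec 'SUB C, 8'. After: A=-5 B=7 C=-11 D=5 ZF=0 PC=6
Step 7: PC=6 exec 'MOV C, -3'. After: A=-5 B=7 C=-3 D=5 ZF=0 PC=7
Step 8: PC=7 exec 'MOV C, 5'. After: A=-5 B=7 C=5 D=5 ZF=0 PC=8
First time PC=8: B=7

7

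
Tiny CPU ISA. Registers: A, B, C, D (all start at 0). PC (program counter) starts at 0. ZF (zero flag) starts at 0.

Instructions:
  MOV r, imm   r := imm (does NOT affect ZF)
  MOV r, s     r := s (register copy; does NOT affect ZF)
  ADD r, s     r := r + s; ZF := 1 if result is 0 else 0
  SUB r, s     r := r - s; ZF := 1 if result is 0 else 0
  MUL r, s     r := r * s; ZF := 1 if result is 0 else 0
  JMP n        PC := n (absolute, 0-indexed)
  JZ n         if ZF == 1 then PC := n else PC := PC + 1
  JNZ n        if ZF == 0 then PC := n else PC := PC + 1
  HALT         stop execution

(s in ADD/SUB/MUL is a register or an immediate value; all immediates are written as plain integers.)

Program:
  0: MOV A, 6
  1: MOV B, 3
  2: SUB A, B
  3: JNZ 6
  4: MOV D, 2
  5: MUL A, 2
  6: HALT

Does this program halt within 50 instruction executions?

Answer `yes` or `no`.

Answer: yes

Derivation:
Step 1: PC=0 exec 'MOV A, 6'. After: A=6 B=0 C=0 D=0 ZF=0 PC=1
Step 2: PC=1 exec 'MOV B, 3'. After: A=6 B=3 C=0 D=0 ZF=0 PC=2
Step 3: PC=2 exec 'SUB A, B'. After: A=3 B=3 C=0 D=0 ZF=0 PC=3
Step 4: PC=3 exec 'JNZ 6'. After: A=3 B=3 C=0 D=0 ZF=0 PC=6
Step 5: PC=6 exec 'HALT'. After: A=3 B=3 C=0 D=0 ZF=0 PC=6 HALTED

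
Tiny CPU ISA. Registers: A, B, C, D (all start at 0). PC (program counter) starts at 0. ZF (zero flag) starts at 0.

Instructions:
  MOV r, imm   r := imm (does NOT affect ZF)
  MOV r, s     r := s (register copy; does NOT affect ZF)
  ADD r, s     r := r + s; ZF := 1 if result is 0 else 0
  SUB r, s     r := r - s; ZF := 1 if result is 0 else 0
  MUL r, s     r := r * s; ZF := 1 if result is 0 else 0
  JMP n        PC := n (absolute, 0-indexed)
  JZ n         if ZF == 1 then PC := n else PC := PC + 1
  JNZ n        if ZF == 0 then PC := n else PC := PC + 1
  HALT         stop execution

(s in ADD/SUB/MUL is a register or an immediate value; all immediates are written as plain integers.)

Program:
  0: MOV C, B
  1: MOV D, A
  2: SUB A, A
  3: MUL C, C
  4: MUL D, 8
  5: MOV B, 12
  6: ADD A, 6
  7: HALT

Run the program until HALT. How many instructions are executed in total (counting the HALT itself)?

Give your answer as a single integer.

Answer: 8

Derivation:
Step 1: PC=0 exec 'MOV C, B'. After: A=0 B=0 C=0 D=0 ZF=0 PC=1
Step 2: PC=1 exec 'MOV D, A'. After: A=0 B=0 C=0 D=0 ZF=0 PC=2
Step 3: PC=2 exec 'SUB A, A'. After: A=0 B=0 C=0 D=0 ZF=1 PC=3
Step 4: PC=3 exec 'MUL C, C'. After: A=0 B=0 C=0 D=0 ZF=1 PC=4
Step 5: PC=4 exec 'MUL D, 8'. After: A=0 B=0 C=0 D=0 ZF=1 PC=5
Step 6: PC=5 exec 'MOV B, 12'. After: A=0 B=12 C=0 D=0 ZF=1 PC=6
Step 7: PC=6 exec 'ADD A, 6'. After: A=6 B=12 C=0 D=0 ZF=0 PC=7
Step 8: PC=7 exec 'HALT'. After: A=6 B=12 C=0 D=0 ZF=0 PC=7 HALTED
Total instructions executed: 8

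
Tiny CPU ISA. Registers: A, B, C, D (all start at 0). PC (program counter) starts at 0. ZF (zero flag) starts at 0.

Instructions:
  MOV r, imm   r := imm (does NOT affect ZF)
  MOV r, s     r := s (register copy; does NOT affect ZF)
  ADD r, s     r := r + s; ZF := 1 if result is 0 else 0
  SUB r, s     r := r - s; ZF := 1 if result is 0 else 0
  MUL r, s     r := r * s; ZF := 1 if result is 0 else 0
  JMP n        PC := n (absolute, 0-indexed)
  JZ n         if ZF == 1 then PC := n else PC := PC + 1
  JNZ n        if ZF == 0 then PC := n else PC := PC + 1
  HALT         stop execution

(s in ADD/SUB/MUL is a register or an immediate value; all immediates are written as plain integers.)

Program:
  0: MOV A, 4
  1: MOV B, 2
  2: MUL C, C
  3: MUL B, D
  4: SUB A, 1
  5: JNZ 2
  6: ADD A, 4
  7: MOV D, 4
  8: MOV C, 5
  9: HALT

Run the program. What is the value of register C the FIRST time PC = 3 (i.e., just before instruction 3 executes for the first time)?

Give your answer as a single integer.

Step 1: PC=0 exec 'MOV A, 4'. After: A=4 B=0 C=0 D=0 ZF=0 PC=1
Step 2: PC=1 exec 'MOV B, 2'. After: A=4 B=2 C=0 D=0 ZF=0 PC=2
Step 3: PC=2 exec 'MUL C, C'. After: A=4 B=2 C=0 D=0 ZF=1 PC=3
First time PC=3: C=0

0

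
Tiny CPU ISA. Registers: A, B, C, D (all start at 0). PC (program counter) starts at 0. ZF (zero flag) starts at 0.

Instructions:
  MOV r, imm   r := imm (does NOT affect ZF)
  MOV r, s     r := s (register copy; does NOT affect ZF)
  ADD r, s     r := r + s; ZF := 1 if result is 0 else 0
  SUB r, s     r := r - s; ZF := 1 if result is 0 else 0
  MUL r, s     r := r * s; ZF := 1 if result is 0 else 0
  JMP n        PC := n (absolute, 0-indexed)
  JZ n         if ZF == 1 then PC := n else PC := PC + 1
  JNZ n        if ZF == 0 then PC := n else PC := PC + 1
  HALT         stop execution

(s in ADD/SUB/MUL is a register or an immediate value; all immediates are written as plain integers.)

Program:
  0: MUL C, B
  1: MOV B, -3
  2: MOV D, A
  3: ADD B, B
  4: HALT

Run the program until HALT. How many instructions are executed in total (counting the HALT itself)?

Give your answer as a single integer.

Step 1: PC=0 exec 'MUL C, B'. After: A=0 B=0 C=0 D=0 ZF=1 PC=1
Step 2: PC=1 exec 'MOV B, -3'. After: A=0 B=-3 C=0 D=0 ZF=1 PC=2
Step 3: PC=2 exec 'MOV D, A'. After: A=0 B=-3 C=0 D=0 ZF=1 PC=3
Step 4: PC=3 exec 'ADD B, B'. After: A=0 B=-6 C=0 D=0 ZF=0 PC=4
Step 5: PC=4 exec 'HALT'. After: A=0 B=-6 C=0 D=0 ZF=0 PC=4 HALTED
Total instructions executed: 5

Answer: 5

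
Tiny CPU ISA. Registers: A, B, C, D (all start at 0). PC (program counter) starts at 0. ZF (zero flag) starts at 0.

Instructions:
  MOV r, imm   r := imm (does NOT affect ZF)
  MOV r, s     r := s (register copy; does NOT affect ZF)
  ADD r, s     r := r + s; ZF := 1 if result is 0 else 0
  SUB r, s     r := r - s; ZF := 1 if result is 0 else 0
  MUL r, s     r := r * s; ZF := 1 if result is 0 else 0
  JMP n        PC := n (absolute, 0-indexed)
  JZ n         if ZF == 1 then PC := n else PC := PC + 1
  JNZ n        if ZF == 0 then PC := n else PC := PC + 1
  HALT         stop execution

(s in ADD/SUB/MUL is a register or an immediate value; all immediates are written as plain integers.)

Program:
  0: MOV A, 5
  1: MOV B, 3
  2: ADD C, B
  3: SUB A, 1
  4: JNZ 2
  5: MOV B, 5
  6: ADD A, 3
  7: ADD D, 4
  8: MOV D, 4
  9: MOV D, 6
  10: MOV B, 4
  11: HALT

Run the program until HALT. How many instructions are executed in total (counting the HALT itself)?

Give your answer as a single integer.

Answer: 24

Derivation:
Step 1: PC=0 exec 'MOV A, 5'. After: A=5 B=0 C=0 D=0 ZF=0 PC=1
Step 2: PC=1 exec 'MOV B, 3'. After: A=5 B=3 C=0 D=0 ZF=0 PC=2
Step 3: PC=2 exec 'ADD C, B'. After: A=5 B=3 C=3 D=0 ZF=0 PC=3
Step 4: PC=3 exec 'SUB A, 1'. After: A=4 B=3 C=3 D=0 ZF=0 PC=4
Step 5: PC=4 exec 'JNZ 2'. After: A=4 B=3 C=3 D=0 ZF=0 PC=2
Step 6: PC=2 exec 'ADD C, B'. After: A=4 B=3 C=6 D=0 ZF=0 PC=3
Step 7: PC=3 exec 'SUB A, 1'. After: A=3 B=3 C=6 D=0 ZF=0 PC=4
Step 8: PC=4 exec 'JNZ 2'. After: A=3 B=3 C=6 D=0 ZF=0 PC=2
Step 9: PC=2 exec 'ADD C, B'. After: A=3 B=3 C=9 D=0 ZF=0 PC=3
Step 10: PC=3 exec 'SUB A, 1'. After: A=2 B=3 C=9 D=0 ZF=0 PC=4
Step 11: PC=4 exec 'JNZ 2'. After: A=2 B=3 C=9 D=0 ZF=0 PC=2
Step 12: PC=2 exec 'ADD C, B'. After: A=2 B=3 C=12 D=0 ZF=0 PC=3
Step 13: PC=3 exec 'SUB A, 1'. After: A=1 B=3 C=12 D=0 ZF=0 PC=4
Step 14: PC=4 exec 'JNZ 2'. After: A=1 B=3 C=12 D=0 ZF=0 PC=2
Step 15: PC=2 exec 'ADD C, B'. After: A=1 B=3 C=15 D=0 ZF=0 PC=3
Step 16: PC=3 exec 'SUB A, 1'. After: A=0 B=3 C=15 D=0 ZF=1 PC=4
Step 17: PC=4 exec 'JNZ 2'. After: A=0 B=3 C=15 D=0 ZF=1 PC=5
Step 18: PC=5 exec 'MOV B, 5'. After: A=0 B=5 C=15 D=0 ZF=1 PC=6
Step 19: PC=6 exec 'ADD A, 3'. After: A=3 B=5 C=15 D=0 ZF=0 PC=7
Step 20: PC=7 exec 'ADD D, 4'. After: A=3 B=5 C=15 D=4 ZF=0 PC=8
Step 21: PC=8 exec 'MOV D, 4'. After: A=3 B=5 C=15 D=4 ZF=0 PC=9
Step 22: PC=9 exec 'MOV D, 6'. After: A=3 B=5 C=15 D=6 ZF=0 PC=10
Step 23: PC=10 exec 'MOV B, 4'. After: A=3 B=4 C=15 D=6 ZF=0 PC=11
Step 24: PC=11 exec 'HALT'. After: A=3 B=4 C=15 D=6 ZF=0 PC=11 HALTED
Total instructions executed: 24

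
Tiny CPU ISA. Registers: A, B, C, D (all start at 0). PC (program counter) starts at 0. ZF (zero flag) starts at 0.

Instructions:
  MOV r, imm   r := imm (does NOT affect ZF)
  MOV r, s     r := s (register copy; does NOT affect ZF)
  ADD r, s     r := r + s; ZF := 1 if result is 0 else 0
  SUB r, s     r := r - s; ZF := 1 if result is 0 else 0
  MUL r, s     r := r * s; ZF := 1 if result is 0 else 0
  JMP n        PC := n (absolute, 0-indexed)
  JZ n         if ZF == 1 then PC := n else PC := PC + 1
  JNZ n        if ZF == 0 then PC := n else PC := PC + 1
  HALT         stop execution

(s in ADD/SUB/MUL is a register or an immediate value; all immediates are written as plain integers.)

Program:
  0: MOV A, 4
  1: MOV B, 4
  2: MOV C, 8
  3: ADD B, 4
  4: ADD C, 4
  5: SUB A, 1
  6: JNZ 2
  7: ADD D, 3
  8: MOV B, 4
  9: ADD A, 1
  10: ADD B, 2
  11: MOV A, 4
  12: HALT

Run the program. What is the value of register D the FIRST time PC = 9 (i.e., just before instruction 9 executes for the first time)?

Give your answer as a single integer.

Step 1: PC=0 exec 'MOV A, 4'. After: A=4 B=0 C=0 D=0 ZF=0 PC=1
Step 2: PC=1 exec 'MOV B, 4'. After: A=4 B=4 C=0 D=0 ZF=0 PC=2
Step 3: PC=2 exec 'MOV C, 8'. After: A=4 B=4 C=8 D=0 ZF=0 PC=3
Step 4: PC=3 exec 'ADD B, 4'. After: A=4 B=8 C=8 D=0 ZF=0 PC=4
Step 5: PC=4 exec 'ADD C, 4'. After: A=4 B=8 C=12 D=0 ZF=0 PC=5
Step 6: PC=5 exec 'SUB A, 1'. After: A=3 B=8 C=12 D=0 ZF=0 PC=6
Step 7: PC=6 exec 'JNZ 2'. After: A=3 B=8 C=12 D=0 ZF=0 PC=2
Step 8: PC=2 exec 'MOV C, 8'. After: A=3 B=8 C=8 D=0 ZF=0 PC=3
Step 9: PC=3 exec 'ADD B, 4'. After: A=3 B=12 C=8 D=0 ZF=0 PC=4
Step 10: PC=4 exec 'ADD C, 4'. After: A=3 B=12 C=12 D=0 ZF=0 PC=5
Step 11: PC=5 exec 'SUB A, 1'. After: A=2 B=12 C=12 D=0 ZF=0 PC=6
Step 12: PC=6 exec 'JNZ 2'. After: A=2 B=12 C=12 D=0 ZF=0 PC=2
Step 13: PC=2 exec 'MOV C, 8'. After: A=2 B=12 C=8 D=0 ZF=0 PC=3
Step 14: PC=3 exec 'ADD B, 4'. After: A=2 B=16 C=8 D=0 ZF=0 PC=4
Step 15: PC=4 exec 'ADD C, 4'. After: A=2 B=16 C=12 D=0 ZF=0 PC=5
Step 16: PC=5 exec 'SUB A, 1'. After: A=1 B=16 C=12 D=0 ZF=0 PC=6
Step 17: PC=6 exec 'JNZ 2'. After: A=1 B=16 C=12 D=0 ZF=0 PC=2
Step 18: PC=2 exec 'MOV C, 8'. After: A=1 B=16 C=8 D=0 ZF=0 PC=3
Step 19: PC=3 exec 'ADD B, 4'. After: A=1 B=20 C=8 D=0 ZF=0 PC=4
Step 20: PC=4 exec 'ADD C, 4'. After: A=1 B=20 C=12 D=0 ZF=0 PC=5
Step 21: PC=5 exec 'SUB A, 1'. After: A=0 B=20 C=12 D=0 ZF=1 PC=6
Step 22: PC=6 exec 'JNZ 2'. After: A=0 B=20 C=12 D=0 ZF=1 PC=7
Step 23: PC=7 exec 'ADD D, 3'. After: A=0 B=20 C=12 D=3 ZF=0 PC=8
Step 24: PC=8 exec 'MOV B, 4'. After: A=0 B=4 C=12 D=3 ZF=0 PC=9
First time PC=9: D=3

3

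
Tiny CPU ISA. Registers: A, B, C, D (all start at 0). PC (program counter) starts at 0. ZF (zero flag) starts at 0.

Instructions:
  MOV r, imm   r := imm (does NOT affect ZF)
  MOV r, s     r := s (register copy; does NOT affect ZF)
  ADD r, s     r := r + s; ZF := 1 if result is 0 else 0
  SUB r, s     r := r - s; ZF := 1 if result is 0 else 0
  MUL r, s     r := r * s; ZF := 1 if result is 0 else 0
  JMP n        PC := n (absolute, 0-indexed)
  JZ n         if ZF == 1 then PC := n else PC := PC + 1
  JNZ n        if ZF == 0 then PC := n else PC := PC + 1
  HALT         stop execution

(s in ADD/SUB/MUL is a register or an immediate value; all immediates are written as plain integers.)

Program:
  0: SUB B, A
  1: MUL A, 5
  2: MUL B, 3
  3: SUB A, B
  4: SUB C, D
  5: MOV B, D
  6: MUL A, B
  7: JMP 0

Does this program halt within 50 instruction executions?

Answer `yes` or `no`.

Answer: no

Derivation:
Step 1: PC=0 exec 'SUB B, A'. After: A=0 B=0 C=0 D=0 ZF=1 PC=1
Step 2: PC=1 exec 'MUL A, 5'. After: A=0 B=0 C=0 D=0 ZF=1 PC=2
Step 3: PC=2 exec 'MUL B, 3'. After: A=0 B=0 C=0 D=0 ZF=1 PC=3
Step 4: PC=3 exec 'SUB A, B'. After: A=0 B=0 C=0 D=0 ZF=1 PC=4
Step 5: PC=4 exec 'SUB C, D'. After: A=0 B=0 C=0 D=0 ZF=1 PC=5
Step 6: PC=5 exec 'MOV B, D'. After: A=0 B=0 C=0 D=0 ZF=1 PC=6
Step 7: PC=6 exec 'MUL A, B'. After: A=0 B=0 C=0 D=0 ZF=1 PC=7
Step 8: PC=7 exec 'JMP 0'. After: A=0 B=0 C=0 D=0 ZF=1 PC=0
Step 9: PC=0 exec 'SUB B, A'. After: A=0 B=0 C=0 D=0 ZF=1 PC=1
State after step 9 equals state after step 1: the program is in a cycle of length 8 and will never halt.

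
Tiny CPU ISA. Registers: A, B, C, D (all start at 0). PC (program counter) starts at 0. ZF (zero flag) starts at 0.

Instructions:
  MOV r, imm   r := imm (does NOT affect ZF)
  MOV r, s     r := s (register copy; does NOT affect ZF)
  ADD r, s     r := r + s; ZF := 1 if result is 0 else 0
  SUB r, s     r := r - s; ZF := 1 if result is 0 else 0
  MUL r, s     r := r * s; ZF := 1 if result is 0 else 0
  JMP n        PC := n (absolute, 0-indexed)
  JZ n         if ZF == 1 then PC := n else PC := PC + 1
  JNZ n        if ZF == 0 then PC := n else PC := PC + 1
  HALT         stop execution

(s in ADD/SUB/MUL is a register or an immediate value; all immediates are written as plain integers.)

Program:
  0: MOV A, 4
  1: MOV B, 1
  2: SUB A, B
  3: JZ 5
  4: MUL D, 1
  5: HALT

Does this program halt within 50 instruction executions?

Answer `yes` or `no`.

Step 1: PC=0 exec 'MOV A, 4'. After: A=4 B=0 C=0 D=0 ZF=0 PC=1
Step 2: PC=1 exec 'MOV B, 1'. After: A=4 B=1 C=0 D=0 ZF=0 PC=2
Step 3: PC=2 exec 'SUB A, B'. After: A=3 B=1 C=0 D=0 ZF=0 PC=3
Step 4: PC=3 exec 'JZ 5'. After: A=3 B=1 C=0 D=0 ZF=0 PC=4
Step 5: PC=4 exec 'MUL D, 1'. After: A=3 B=1 C=0 D=0 ZF=1 PC=5
Step 6: PC=5 exec 'HALT'. After: A=3 B=1 C=0 D=0 ZF=1 PC=5 HALTED

Answer: yes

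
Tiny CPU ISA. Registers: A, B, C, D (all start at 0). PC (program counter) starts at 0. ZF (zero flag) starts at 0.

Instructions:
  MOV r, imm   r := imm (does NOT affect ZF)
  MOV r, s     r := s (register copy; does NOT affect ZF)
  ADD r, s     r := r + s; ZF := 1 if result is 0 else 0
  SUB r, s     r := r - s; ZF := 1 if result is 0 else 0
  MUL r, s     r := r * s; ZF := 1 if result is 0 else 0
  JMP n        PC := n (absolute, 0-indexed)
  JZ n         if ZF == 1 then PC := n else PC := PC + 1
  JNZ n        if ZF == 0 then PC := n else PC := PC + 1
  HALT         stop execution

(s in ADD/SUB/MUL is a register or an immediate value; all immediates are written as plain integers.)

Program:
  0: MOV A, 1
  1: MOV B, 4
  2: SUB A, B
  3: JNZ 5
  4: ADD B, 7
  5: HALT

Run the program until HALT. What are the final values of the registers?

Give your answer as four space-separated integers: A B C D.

Step 1: PC=0 exec 'MOV A, 1'. After: A=1 B=0 C=0 D=0 ZF=0 PC=1
Step 2: PC=1 exec 'MOV B, 4'. After: A=1 B=4 C=0 D=0 ZF=0 PC=2
Step 3: PC=2 exec 'SUB A, B'. After: A=-3 B=4 C=0 D=0 ZF=0 PC=3
Step 4: PC=3 exec 'JNZ 5'. After: A=-3 B=4 C=0 D=0 ZF=0 PC=5
Step 5: PC=5 exec 'HALT'. After: A=-3 B=4 C=0 D=0 ZF=0 PC=5 HALTED

Answer: -3 4 0 0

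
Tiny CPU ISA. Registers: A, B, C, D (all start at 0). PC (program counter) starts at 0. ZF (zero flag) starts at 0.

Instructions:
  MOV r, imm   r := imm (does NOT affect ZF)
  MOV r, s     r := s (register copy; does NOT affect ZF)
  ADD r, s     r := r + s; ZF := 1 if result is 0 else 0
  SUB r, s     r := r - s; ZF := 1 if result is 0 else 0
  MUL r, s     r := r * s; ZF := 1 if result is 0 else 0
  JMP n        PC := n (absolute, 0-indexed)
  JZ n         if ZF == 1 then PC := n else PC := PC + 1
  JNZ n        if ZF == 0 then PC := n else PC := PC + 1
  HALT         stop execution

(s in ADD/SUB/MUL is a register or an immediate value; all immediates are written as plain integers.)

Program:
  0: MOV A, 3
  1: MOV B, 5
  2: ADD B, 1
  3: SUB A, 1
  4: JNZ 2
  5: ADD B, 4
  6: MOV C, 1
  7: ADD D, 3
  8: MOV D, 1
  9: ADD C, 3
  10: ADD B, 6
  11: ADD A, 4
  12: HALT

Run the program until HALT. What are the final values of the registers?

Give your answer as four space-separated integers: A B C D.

Answer: 4 18 4 1

Derivation:
Step 1: PC=0 exec 'MOV A, 3'. After: A=3 B=0 C=0 D=0 ZF=0 PC=1
Step 2: PC=1 exec 'MOV B, 5'. After: A=3 B=5 C=0 D=0 ZF=0 PC=2
Step 3: PC=2 exec 'ADD B, 1'. After: A=3 B=6 C=0 D=0 ZF=0 PC=3
Step 4: PC=3 exec 'SUB A, 1'. After: A=2 B=6 C=0 D=0 ZF=0 PC=4
Step 5: PC=4 exec 'JNZ 2'. After: A=2 B=6 C=0 D=0 ZF=0 PC=2
Step 6: PC=2 exec 'ADD B, 1'. After: A=2 B=7 C=0 D=0 ZF=0 PC=3
Step 7: PC=3 exec 'SUB A, 1'. After: A=1 B=7 C=0 D=0 ZF=0 PC=4
Step 8: PC=4 exec 'JNZ 2'. After: A=1 B=7 C=0 D=0 ZF=0 PC=2
Step 9: PC=2 exec 'ADD B, 1'. After: A=1 B=8 C=0 D=0 ZF=0 PC=3
Step 10: PC=3 exec 'SUB A, 1'. After: A=0 B=8 C=0 D=0 ZF=1 PC=4
Step 11: PC=4 exec 'JNZ 2'. After: A=0 B=8 C=0 D=0 ZF=1 PC=5
Step 12: PC=5 exec 'ADD B, 4'. After: A=0 B=12 C=0 D=0 ZF=0 PC=6
Step 13: PC=6 exec 'MOV C, 1'. After: A=0 B=12 C=1 D=0 ZF=0 PC=7
Step 14: PC=7 exec 'ADD D, 3'. After: A=0 B=12 C=1 D=3 ZF=0 PC=8
Step 15: PC=8 exec 'MOV D, 1'. After: A=0 B=12 C=1 D=1 ZF=0 PC=9
Step 16: PC=9 exec 'ADD C, 3'. After: A=0 B=12 C=4 D=1 ZF=0 PC=10
Step 17: PC=10 exec 'ADD B, 6'. After: A=0 B=18 C=4 D=1 ZF=0 PC=11
Step 18: PC=11 exec 'ADD A, 4'. After: A=4 B=18 C=4 D=1 ZF=0 PC=12
Step 19: PC=12 exec 'HALT'. After: A=4 B=18 C=4 D=1 ZF=0 PC=12 HALTED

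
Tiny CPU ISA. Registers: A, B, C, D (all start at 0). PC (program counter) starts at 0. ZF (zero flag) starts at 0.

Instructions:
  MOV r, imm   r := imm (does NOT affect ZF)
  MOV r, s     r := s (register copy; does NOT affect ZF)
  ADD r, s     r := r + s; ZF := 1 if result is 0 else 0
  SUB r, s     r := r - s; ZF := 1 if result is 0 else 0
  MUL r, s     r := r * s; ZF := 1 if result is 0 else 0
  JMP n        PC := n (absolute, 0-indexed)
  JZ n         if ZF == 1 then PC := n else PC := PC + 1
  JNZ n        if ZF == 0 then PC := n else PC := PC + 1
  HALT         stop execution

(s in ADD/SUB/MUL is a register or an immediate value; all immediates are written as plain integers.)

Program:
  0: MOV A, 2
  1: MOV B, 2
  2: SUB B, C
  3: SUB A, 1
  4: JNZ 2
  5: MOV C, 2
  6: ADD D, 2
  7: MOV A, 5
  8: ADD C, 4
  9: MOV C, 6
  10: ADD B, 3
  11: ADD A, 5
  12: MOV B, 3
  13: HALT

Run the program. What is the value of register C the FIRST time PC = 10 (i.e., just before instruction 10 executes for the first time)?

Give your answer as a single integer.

Step 1: PC=0 exec 'MOV A, 2'. After: A=2 B=0 C=0 D=0 ZF=0 PC=1
Step 2: PC=1 exec 'MOV B, 2'. After: A=2 B=2 C=0 D=0 ZF=0 PC=2
Step 3: PC=2 exec 'SUB B, C'. After: A=2 B=2 C=0 D=0 ZF=0 PC=3
Step 4: PC=3 exec 'SUB A, 1'. After: A=1 B=2 C=0 D=0 ZF=0 PC=4
Step 5: PC=4 exec 'JNZ 2'. After: A=1 B=2 C=0 D=0 ZF=0 PC=2
Step 6: PC=2 exec 'SUB B, C'. After: A=1 B=2 C=0 D=0 ZF=0 PC=3
Step 7: PC=3 exec 'SUB A, 1'. After: A=0 B=2 C=0 D=0 ZF=1 PC=4
Step 8: PC=4 exec 'JNZ 2'. After: A=0 B=2 C=0 D=0 ZF=1 PC=5
Step 9: PC=5 exec 'MOV C, 2'. After: A=0 B=2 C=2 D=0 ZF=1 PC=6
Step 10: PC=6 exec 'ADD D, 2'. After: A=0 B=2 C=2 D=2 ZF=0 PC=7
Step 11: PC=7 exec 'MOV A, 5'. After: A=5 B=2 C=2 D=2 ZF=0 PC=8
Step 12: PC=8 exec 'ADD C, 4'. After: A=5 B=2 C=6 D=2 ZF=0 PC=9
Step 13: PC=9 exec 'MOV C, 6'. After: A=5 B=2 C=6 D=2 ZF=0 PC=10
First time PC=10: C=6

6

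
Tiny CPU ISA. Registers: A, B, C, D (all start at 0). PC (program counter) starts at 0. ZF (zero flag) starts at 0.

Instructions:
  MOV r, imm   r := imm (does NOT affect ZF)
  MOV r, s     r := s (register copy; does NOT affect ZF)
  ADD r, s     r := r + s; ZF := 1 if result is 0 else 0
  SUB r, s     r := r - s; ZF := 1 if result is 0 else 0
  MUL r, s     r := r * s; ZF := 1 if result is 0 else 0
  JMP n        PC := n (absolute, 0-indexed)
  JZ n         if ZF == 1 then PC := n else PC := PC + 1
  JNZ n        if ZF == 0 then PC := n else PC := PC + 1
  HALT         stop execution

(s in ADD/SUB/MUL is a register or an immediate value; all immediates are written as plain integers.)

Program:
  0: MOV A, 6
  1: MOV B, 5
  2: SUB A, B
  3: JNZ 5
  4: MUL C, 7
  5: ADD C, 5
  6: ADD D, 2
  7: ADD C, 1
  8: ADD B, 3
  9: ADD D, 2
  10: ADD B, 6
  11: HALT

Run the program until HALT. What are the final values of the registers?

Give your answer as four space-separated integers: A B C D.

Step 1: PC=0 exec 'MOV A, 6'. After: A=6 B=0 C=0 D=0 ZF=0 PC=1
Step 2: PC=1 exec 'MOV B, 5'. After: A=6 B=5 C=0 D=0 ZF=0 PC=2
Step 3: PC=2 exec 'SUB A, B'. After: A=1 B=5 C=0 D=0 ZF=0 PC=3
Step 4: PC=3 exec 'JNZ 5'. After: A=1 B=5 C=0 D=0 ZF=0 PC=5
Step 5: PC=5 exec 'ADD C, 5'. After: A=1 B=5 C=5 D=0 ZF=0 PC=6
Step 6: PC=6 exec 'ADD D, 2'. After: A=1 B=5 C=5 D=2 ZF=0 PC=7
Step 7: PC=7 exec 'ADD C, 1'. After: A=1 B=5 C=6 D=2 ZF=0 PC=8
Step 8: PC=8 exec 'ADD B, 3'. After: A=1 B=8 C=6 D=2 ZF=0 PC=9
Step 9: PC=9 exec 'ADD D, 2'. After: A=1 B=8 C=6 D=4 ZF=0 PC=10
Step 10: PC=10 exec 'ADD B, 6'. After: A=1 B=14 C=6 D=4 ZF=0 PC=11
Step 11: PC=11 exec 'HALT'. After: A=1 B=14 C=6 D=4 ZF=0 PC=11 HALTED

Answer: 1 14 6 4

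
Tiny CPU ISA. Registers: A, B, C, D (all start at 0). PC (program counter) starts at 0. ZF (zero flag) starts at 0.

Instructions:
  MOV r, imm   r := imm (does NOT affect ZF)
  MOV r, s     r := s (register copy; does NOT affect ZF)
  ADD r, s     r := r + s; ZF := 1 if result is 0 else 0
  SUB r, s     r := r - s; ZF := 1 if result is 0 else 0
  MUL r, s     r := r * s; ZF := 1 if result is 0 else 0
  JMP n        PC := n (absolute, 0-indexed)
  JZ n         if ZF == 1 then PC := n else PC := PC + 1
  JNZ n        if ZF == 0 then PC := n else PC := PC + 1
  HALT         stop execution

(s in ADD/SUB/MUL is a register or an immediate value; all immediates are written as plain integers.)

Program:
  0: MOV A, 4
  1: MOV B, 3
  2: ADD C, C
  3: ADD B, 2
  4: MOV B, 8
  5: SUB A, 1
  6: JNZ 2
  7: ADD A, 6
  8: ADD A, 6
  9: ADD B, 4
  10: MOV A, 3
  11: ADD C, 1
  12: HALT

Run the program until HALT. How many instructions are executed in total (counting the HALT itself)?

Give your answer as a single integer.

Step 1: PC=0 exec 'MOV A, 4'. After: A=4 B=0 C=0 D=0 ZF=0 PC=1
Step 2: PC=1 exec 'MOV B, 3'. After: A=4 B=3 C=0 D=0 ZF=0 PC=2
Step 3: PC=2 exec 'ADD C, C'. After: A=4 B=3 C=0 D=0 ZF=1 PC=3
Step 4: PC=3 exec 'ADD B, 2'. After: A=4 B=5 C=0 D=0 ZF=0 PC=4
Step 5: PC=4 exec 'MOV B, 8'. After: A=4 B=8 C=0 D=0 ZF=0 PC=5
Step 6: PC=5 exec 'SUB A, 1'. After: A=3 B=8 C=0 D=0 ZF=0 PC=6
Step 7: PC=6 exec 'JNZ 2'. After: A=3 B=8 C=0 D=0 ZF=0 PC=2
Step 8: PC=2 exec 'ADD C, C'. After: A=3 B=8 C=0 D=0 ZF=1 PC=3
Step 9: PC=3 exec 'ADD B, 2'. After: A=3 B=10 C=0 D=0 ZF=0 PC=4
Step 10: PC=4 exec 'MOV B, 8'. After: A=3 B=8 C=0 D=0 ZF=0 PC=5
Step 11: PC=5 exec 'SUB A, 1'. After: A=2 B=8 C=0 D=0 ZF=0 PC=6
Step 12: PC=6 exec 'JNZ 2'. After: A=2 B=8 C=0 D=0 ZF=0 PC=2
Step 13: PC=2 exec 'ADD C, C'. After: A=2 B=8 C=0 D=0 ZF=1 PC=3
Step 14: PC=3 exec 'ADD B, 2'. After: A=2 B=10 C=0 D=0 ZF=0 PC=4
Step 15: PC=4 exec 'MOV B, 8'. After: A=2 B=8 C=0 D=0 ZF=0 PC=5
Step 16: PC=5 exec 'SUB A, 1'. After: A=1 B=8 C=0 D=0 ZF=0 PC=6
Step 17: PC=6 exec 'JNZ 2'. After: A=1 B=8 C=0 D=0 ZF=0 PC=2
Step 18: PC=2 exec 'ADD C, C'. After: A=1 B=8 C=0 D=0 ZF=1 PC=3
Step 19: PC=3 exec 'ADD B, 2'. After: A=1 B=10 C=0 D=0 ZF=0 PC=4
Step 20: PC=4 exec 'MOV B, 8'. After: A=1 B=8 C=0 D=0 ZF=0 PC=5
Step 21: PC=5 exec 'SUB A, 1'. After: A=0 B=8 C=0 D=0 ZF=1 PC=6
Step 22: PC=6 exec 'JNZ 2'. After: A=0 B=8 C=0 D=0 ZF=1 PC=7
Step 23: PC=7 exec 'ADD A, 6'. After: A=6 B=8 C=0 D=0 ZF=0 PC=8
Step 24: PC=8 exec 'ADD A, 6'. After: A=12 B=8 C=0 D=0 ZF=0 PC=9
Step 25: PC=9 exec 'ADD B, 4'. After: A=12 B=12 C=0 D=0 ZF=0 PC=10
Step 26: PC=10 exec 'MOV A, 3'. After: A=3 B=12 C=0 D=0 ZF=0 PC=11
Step 27: PC=11 exec 'ADD C, 1'. After: A=3 B=12 C=1 D=0 ZF=0 PC=12
Step 28: PC=12 exec 'HALT'. After: A=3 B=12 C=1 D=0 ZF=0 PC=12 HALTED
Total instructions executed: 28

Answer: 28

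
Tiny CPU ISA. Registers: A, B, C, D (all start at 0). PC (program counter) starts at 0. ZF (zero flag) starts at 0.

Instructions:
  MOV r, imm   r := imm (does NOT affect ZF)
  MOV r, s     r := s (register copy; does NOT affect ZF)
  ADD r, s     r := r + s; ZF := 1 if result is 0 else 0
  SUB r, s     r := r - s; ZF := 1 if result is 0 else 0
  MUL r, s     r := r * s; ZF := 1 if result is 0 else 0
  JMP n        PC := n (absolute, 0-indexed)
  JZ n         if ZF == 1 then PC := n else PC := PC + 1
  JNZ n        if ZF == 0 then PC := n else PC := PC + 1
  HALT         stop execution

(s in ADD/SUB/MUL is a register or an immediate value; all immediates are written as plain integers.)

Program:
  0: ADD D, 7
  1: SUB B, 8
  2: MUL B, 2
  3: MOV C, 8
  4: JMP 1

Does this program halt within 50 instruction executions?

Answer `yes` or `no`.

Answer: no

Derivation:
Step 1: PC=0 exec 'ADD D, 7'. After: A=0 B=0 C=0 D=7 ZF=0 PC=1
Step 2: PC=1 exec 'SUB B, 8'. After: A=0 B=-8 C=0 D=7 ZF=0 PC=2
Step 3: PC=2 exec 'MUL B, 2'. After: A=0 B=-16 C=0 D=7 ZF=0 PC=3
Step 4: PC=3 exec 'MOV C, 8'. After: A=0 B=-16 C=8 D=7 ZF=0 PC=4
Step 5: PC=4 exec 'JMP 1'. After: A=0 B=-16 C=8 D=7 ZF=0 PC=1
Step 6: PC=1 exec 'SUB B, 8'. After: A=0 B=-24 C=8 D=7 ZF=0 PC=2
Step 7: PC=2 exec 'MUL B, 2'. After: A=0 B=-48 C=8 D=7 ZF=0 PC=3
Step 8: PC=3 exec 'MOV C, 8'. After: A=0 B=-48 C=8 D=7 ZF=0 PC=4
Step 9: PC=4 exec 'JMP 1'. After: A=0 B=-48 C=8 D=7 ZF=0 PC=1
Step 10: PC=1 exec 'SUB B, 8'. After: A=0 B=-56 C=8 D=7 ZF=0 PC=2
Step 11: PC=2 exec 'MUL B, 2'. After: A=0 B=-112 C=8 D=7 ZF=0 PC=3
Step 12: PC=3 exec 'MOV C, 8'. After: A=0 B=-112 C=8 D=7 ZF=0 PC=4
Step 13: PC=4 exec 'JMP 1'. After: A=0 B=-112 C=8 D=7 ZF=0 PC=1
Step 14: PC=1 exec 'SUB B, 8'. After: A=0 B=-120 C=8 D=7 ZF=0 PC=2
Step 15: PC=2 exec 'MUL B, 2'. After: A=0 B=-240 C=8 D=7 ZF=0 PC=3
After 50 steps: not halted. PC revisits the same instructions with no path to HALT; will never halt.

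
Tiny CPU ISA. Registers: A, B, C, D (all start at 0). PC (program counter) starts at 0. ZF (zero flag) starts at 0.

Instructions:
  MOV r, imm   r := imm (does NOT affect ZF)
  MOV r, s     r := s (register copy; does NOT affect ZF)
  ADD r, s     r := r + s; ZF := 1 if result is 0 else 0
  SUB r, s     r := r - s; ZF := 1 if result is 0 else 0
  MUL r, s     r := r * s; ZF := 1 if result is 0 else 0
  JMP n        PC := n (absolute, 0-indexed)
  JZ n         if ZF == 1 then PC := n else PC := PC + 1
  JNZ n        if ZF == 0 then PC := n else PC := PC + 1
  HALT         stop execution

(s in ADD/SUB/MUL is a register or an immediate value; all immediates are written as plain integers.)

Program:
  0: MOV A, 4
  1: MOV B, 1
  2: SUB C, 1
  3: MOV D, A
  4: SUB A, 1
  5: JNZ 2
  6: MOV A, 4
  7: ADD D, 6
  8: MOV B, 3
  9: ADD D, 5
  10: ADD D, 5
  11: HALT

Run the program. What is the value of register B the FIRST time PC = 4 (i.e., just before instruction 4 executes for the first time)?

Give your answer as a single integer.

Step 1: PC=0 exec 'MOV A, 4'. After: A=4 B=0 C=0 D=0 ZF=0 PC=1
Step 2: PC=1 exec 'MOV B, 1'. After: A=4 B=1 C=0 D=0 ZF=0 PC=2
Step 3: PC=2 exec 'SUB C, 1'. After: A=4 B=1 C=-1 D=0 ZF=0 PC=3
Step 4: PC=3 exec 'MOV D, A'. After: A=4 B=1 C=-1 D=4 ZF=0 PC=4
First time PC=4: B=1

1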